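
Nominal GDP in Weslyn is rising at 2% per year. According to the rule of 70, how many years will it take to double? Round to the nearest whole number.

≈ 35 years

At 2%, doubling takes about 70/2 = 35.00 years.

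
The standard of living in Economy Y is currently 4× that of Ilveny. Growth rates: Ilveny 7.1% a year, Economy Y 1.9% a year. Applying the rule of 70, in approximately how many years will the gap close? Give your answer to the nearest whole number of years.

≈ 27 years

The growth-rate gap is 7.1% − 1.9% = 5.2 percentage points.
So the ratio between them halves every 70/5.2 ≈ 13.46 years.
A 4× gap closes after 2 halvings: 2 × 13.46 ≈ 27 years.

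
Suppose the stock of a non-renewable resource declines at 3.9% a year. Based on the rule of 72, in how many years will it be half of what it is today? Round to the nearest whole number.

around 18 years

The rule works in reverse for decay: 72/3.9 ≈ 18.46 years to halve.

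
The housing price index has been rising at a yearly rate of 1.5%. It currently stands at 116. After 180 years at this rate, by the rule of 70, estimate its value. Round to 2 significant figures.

approximately 1700

Doubling time ≈ 70/1.5 = 46.67 years.
180 years is 180/46.67 ≈ 3.86 doublings, a factor of 2^3.86 ≈ 14.52.
116 × 14.52 ≈ 1700.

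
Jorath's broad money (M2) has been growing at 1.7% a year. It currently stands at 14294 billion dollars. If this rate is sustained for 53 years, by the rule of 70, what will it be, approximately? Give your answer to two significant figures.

about 35000 billion dollars

Doubling time ≈ 70/1.7 = 41.18 years.
53 years is 53/41.18 ≈ 1.29 doublings, a factor of 2^1.29 ≈ 2.45.
14294 × 2.45 ≈ 35000 billion dollars.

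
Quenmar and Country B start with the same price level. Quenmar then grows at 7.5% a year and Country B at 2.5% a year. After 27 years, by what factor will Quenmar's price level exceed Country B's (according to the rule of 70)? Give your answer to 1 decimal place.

roughly 3.8 times

Only the 5-point difference matters.
70/5 ≈ 14.00 years per doubling of the ratio; 27 years gives 1.93 doublings, so ≈ 3.8×.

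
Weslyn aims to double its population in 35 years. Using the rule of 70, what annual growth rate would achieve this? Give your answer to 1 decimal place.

approximately 2.0% annually

70 / 35 ≈ 2.00, so about 2.0% annually.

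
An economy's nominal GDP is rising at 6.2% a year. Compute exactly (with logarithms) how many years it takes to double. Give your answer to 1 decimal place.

t = ln(2) / ln(1 + 0.062) = 0.6931 / 0.060154 ≈ 11.52.

11.5 years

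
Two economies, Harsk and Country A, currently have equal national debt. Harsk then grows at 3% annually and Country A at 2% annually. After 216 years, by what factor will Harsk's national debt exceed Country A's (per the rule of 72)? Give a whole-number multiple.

about 8 times

Rate gap = 3% − 2% = 1 point.
The ratio doubles every 72/1 ≈ 72.00 years.
216/72.00 ≈ 3.00 doublings → ratio ≈ 2^3.00 ≈ 8.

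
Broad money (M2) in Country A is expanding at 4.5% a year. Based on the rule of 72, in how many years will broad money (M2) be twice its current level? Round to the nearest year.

roughly 16 years

Doubling time ≈ 72 / 4.5 = 16.00 years.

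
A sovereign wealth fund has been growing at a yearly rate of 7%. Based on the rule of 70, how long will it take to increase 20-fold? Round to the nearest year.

roughly 43 years

One doubling takes 70/7 = 10.00 years.
Reaching 20× takes log₂(20) ≈ 4.32 doublings.
4.32 × 10.00 ≈ 43 years.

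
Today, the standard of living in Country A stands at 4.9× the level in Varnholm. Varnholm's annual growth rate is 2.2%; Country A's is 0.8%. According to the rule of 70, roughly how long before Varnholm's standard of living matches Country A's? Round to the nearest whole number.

What matters is the difference: 1.4 pp.
Rule of 70 on the gap: the ratio halves every 70/1.4 ≈ 50.00 years.
A 4.9× gap takes log₂(4.9) ≈ 2.29 halvings to close: 2.29 × 50.00 ≈ 115 years.

roughly 115 years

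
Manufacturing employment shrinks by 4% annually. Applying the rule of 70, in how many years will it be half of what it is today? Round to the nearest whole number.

The rule works in reverse for decay: 70/4 ≈ 17.50 years to halve.

around 18 years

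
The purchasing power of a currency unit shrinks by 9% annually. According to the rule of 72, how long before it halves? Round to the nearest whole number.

Falling at 9%, it halves about every 72/9 = 8.00 years.

about 8 years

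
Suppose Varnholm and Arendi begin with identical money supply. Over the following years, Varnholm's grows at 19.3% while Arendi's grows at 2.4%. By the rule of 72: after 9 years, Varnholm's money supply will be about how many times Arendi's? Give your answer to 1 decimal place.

Rate gap = 19.3% − 2.4% = 16.9 points.
The ratio doubles every 72/16.9 ≈ 4.26 years.
9/4.26 ≈ 2.11 doublings → ratio ≈ 2^2.11 ≈ 4.3.

roughly 4.3 times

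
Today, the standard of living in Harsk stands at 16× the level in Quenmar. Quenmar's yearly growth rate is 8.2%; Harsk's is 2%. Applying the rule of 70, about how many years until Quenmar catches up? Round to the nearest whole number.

about 45 years

The growth-rate gap is 8.2% − 2% = 6.2 percentage points.
So the ratio between them halves every 70/6.2 ≈ 11.29 years.
A 16× gap closes after 4 halvings: 4 × 11.29 ≈ 45 years.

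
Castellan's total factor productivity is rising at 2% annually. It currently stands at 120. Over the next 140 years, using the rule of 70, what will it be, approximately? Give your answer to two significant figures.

1900

It doubles every 70/2 ≈ 35.00 years, so 140 years is 4.00 doublings.
2^4.00 ≈ 16.00; 120 × 16.00 ≈ 1900.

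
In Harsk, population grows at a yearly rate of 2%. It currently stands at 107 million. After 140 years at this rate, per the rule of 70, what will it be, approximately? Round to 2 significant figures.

It doubles every 70/2 ≈ 35.00 years, so 140 years is 4.00 doublings.
2^4.00 ≈ 16.00; 107 × 16.00 ≈ 1700 million.

approximately 1700 million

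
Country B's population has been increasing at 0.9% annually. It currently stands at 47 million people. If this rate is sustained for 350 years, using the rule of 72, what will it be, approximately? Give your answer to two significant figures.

Doubling time ≈ 72/0.9 = 80.00 years.
350 years is 350/80.00 ≈ 4.38 doublings, a factor of 2^4.38 ≈ 20.82.
47 × 20.82 ≈ 980 million people.

roughly 980 million people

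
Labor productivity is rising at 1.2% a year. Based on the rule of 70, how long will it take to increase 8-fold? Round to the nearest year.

approximately 175 years

Doubling time ≈ 70/1.2 = 58.33 years.
8× is 3 doublings, so 3 × 58.33 ≈ 175 years.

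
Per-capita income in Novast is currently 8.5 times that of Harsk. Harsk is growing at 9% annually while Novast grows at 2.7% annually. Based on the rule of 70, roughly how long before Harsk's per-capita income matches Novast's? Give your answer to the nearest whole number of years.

roughly 34 years

The growth-rate gap is 9% − 2.7% = 6.3 percentage points.
So the ratio between them halves every 70/6.3 ≈ 11.11 years.
An 8.5 times gap takes log₂(8.5) ≈ 3.09 halvings to close: 3.09 × 11.11 ≈ 34 years.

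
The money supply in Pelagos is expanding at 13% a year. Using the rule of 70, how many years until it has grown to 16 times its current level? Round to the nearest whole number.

approximately 22 years

Doubling time ≈ 70/13 = 5.38 years.
16 = 2^4, so 4 doublings → 22 years.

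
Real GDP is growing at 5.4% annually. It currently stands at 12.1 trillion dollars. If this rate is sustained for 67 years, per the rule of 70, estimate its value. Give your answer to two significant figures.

Doubling time ≈ 70/5.4 = 12.96 years.
67 years is 67/12.96 ≈ 5.17 doublings, a factor of 2^5.17 ≈ 36.00.
12.1 × 36.00 ≈ 440 trillion dollars.

about 440 trillion dollars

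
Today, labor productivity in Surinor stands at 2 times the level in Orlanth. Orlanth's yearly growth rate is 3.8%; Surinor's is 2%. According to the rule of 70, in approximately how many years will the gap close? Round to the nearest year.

39 years

The growth-rate gap is 3.8% − 2% = 1.8 percentage points.
So the ratio between them halves every 70/1.8 ≈ 38.89 years.
A 2 times gap closes after 1 halving: 1 × 38.89 ≈ 39 years.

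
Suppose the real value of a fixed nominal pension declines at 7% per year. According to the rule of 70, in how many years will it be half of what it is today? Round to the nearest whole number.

The rule works in reverse for decay: 70/7 ≈ 10.00 years to halve.

about 10 years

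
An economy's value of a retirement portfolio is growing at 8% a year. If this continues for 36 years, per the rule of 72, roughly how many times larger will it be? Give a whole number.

72/8 ≈ 9.00 years per doubling.
36 years fits 4 doublings: 2^4 = 16.

approximately 16 times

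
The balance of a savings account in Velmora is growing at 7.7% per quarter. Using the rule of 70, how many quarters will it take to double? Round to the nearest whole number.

At 7.7%, doubling takes about 70/7.7 = 9.09 quarters.

9 quarters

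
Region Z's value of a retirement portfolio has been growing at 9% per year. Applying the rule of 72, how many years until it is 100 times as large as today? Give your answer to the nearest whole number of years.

≈ 53 years

At 9% it doubles every 72/9 ≈ 8.00 years.
100× is log₂ 100 ≈ 6.64 doublings, so ≈ 6.64 × 8.00 = 53 years.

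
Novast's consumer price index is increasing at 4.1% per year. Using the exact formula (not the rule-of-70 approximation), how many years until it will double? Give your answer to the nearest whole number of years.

t = ln(2) / ln(1 + 0.041) = 0.6931 / 0.040182 ≈ 17.25.
≈ 17 years.

17 years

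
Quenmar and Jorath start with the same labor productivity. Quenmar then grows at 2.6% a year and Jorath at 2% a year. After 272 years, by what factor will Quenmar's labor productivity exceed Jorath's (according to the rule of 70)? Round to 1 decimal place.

roughly 5.0 times

Rate gap = 2.6% − 2% = 0.6 points.
The ratio doubles every 70/0.6 ≈ 116.67 years.
272/116.67 ≈ 2.33 doublings → ratio ≈ 2^2.33 ≈ 5.0.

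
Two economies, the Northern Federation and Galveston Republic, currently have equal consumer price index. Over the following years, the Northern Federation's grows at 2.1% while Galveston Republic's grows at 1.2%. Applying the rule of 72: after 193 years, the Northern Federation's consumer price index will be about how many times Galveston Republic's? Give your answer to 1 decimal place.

the Northern Federation pulls ahead at 0.9 pp per year, so the ratio doubles every 72/0.9 ≈ 80.00 years.
In 193 years that's 2.41 doublings: 2^2.41 ≈ 5.3.

about 5.3 times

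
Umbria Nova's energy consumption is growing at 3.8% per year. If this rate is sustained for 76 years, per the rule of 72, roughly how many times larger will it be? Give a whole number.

about 16 times

At 3.8% one doubling takes ≈ 18.95 years; 76 years is 4 of them, so ×16.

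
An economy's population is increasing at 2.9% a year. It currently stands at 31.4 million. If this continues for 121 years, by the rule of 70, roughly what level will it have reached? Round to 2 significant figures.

about 1000 million

Doubling time ≈ 70/2.9 = 24.14 years.
121 years is 121/24.14 ≈ 5.01 doublings, a factor of 2^5.01 ≈ 32.22.
31.4 × 32.22 ≈ 1000 million.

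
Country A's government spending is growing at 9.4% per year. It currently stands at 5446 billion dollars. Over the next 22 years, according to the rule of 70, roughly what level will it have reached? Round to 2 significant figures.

Doubling time ≈ 70/9.4 = 7.45 years.
22 years is 22/7.45 ≈ 2.95 doublings, a factor of 2^2.95 ≈ 7.73.
5446 × 7.73 ≈ 42000 billion dollars.

42000 billion dollars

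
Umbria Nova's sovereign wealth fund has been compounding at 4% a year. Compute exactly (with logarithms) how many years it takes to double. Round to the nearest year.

t = ln(2) / ln(1 + 0.04) = 0.6931 / 0.039221 ≈ 17.67.
≈ 18 years.

18 years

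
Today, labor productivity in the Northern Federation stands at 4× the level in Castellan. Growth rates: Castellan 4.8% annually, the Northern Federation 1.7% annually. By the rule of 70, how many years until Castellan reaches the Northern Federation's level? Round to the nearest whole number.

roughly 45 years

What matters is the difference: 3.1 pp.
Rule of 70 on the gap: the ratio halves every 70/3.1 ≈ 22.58 years.
A 4× gap closes after 2 halvings: 2 × 22.58 ≈ 45 years.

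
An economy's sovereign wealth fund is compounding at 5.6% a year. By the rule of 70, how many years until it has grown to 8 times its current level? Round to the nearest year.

One doubling takes 70/5.6 = 12.50 years.
8× is 3 doublings, so 3 × 12.50 ≈ 38 years.

approximately 38 years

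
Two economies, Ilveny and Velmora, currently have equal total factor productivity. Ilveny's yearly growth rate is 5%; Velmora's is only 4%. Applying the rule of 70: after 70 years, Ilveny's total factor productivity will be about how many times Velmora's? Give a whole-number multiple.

Rate gap = 5% − 4% = 1 point.
The ratio doubles every 70/1 ≈ 70.00 years.
70/70.00 ≈ 1.00 doublings → ratio ≈ 2^1.00 ≈ 2.

2 times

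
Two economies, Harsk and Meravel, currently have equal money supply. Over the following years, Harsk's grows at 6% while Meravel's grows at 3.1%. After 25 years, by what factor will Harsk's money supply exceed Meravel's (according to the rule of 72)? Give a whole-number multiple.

2 times

Only the 2.9-point difference matters.
72/2.9 ≈ 24.83 years per doubling of the ratio; 25 years gives 1.01 doublings, so ≈ 2×.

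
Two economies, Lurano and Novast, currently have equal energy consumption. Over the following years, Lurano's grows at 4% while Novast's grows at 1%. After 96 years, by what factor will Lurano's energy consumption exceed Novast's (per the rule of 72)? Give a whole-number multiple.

16 times

Only the 3-point difference matters.
72/3 ≈ 24.00 years per doubling of the ratio; 96 years gives 4.00 doublings, so ≈ 16×.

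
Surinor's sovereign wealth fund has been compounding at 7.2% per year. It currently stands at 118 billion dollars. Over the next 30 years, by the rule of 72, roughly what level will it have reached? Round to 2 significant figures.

≈ 940 billion dollars

Doubling time ≈ 72/7.2 = 10.00 years.
30 years is 30/10.00 ≈ 3.00 doublings, a factor of 2^3.00 ≈ 8.00.
118 × 8.00 ≈ 940 billion dollars.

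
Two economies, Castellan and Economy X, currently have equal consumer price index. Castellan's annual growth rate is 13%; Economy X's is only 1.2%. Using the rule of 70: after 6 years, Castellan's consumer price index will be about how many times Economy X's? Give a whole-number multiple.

2 times

Only the 11.8-point difference matters.
70/11.8 ≈ 5.93 years per doubling of the ratio; 6 years gives 1.01 doublings, so ≈ 2×.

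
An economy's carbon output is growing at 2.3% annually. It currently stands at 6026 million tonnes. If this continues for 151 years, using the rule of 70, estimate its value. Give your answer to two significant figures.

≈ 190000 million tonnes

It doubles every 70/2.3 ≈ 30.43 years, so 151 years is 4.96 doublings.
2^4.96 ≈ 31.12; 6026 × 31.12 ≈ 190000 million tonnes.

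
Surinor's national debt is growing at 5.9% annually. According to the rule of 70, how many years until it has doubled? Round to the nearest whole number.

around 12 years

Doubling time ≈ 70 / 5.9 = 11.86 years.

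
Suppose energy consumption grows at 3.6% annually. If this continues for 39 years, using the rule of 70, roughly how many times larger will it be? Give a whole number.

≈ 4 times

Doubling time ≈ 70/3.6 = 19.44 years.
39/19.44 ≈ 2 doublings, so about 2^2 = 4×.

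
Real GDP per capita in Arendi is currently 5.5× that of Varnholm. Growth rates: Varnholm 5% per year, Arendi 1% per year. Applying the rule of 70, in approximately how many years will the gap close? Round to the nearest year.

≈ 43 years

Varnholm gains on Arendi at 5% − 1% = 4 points a year.
At that relative rate the gap halves every 70/4 ≈ 17.50 years.
A 5.5× gap takes log₂(5.5) ≈ 2.46 halvings to close: 2.46 × 17.50 ≈ 43 years.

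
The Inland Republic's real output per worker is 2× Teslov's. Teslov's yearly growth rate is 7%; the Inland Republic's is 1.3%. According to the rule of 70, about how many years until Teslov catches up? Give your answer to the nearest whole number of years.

What matters is the difference: 5.7 pp.
Rule of 70 on the gap: the ratio halves every 70/5.7 ≈ 12.28 years.
A 2× gap closes after 1 halving: 1 × 12.28 ≈ 12 years.

approximately 12 years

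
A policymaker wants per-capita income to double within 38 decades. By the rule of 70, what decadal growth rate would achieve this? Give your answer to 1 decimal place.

70 / 38 ≈ 1.84, so about 1.8% per decade.

roughly 1.8%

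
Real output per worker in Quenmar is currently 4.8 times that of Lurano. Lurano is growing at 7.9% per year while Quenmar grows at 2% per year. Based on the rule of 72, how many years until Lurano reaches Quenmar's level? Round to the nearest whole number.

around 28 years

The growth-rate gap is 7.9% − 2% = 5.9 percentage points.
So the ratio between them halves every 72/5.9 ≈ 12.20 years.
A 4.8 times gap takes log₂(4.8) ≈ 2.26 halvings to close: 2.26 × 12.20 ≈ 28 years.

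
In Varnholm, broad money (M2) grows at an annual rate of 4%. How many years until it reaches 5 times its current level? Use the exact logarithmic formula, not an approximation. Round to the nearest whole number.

41 years

t = ln(5) / ln(1 + 0.04) = 1.6094 / 0.039221 ≈ 41.03.
≈ 41 years.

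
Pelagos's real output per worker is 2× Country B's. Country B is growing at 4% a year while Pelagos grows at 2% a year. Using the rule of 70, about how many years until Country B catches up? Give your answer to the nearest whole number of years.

about 35 years

Country B gains on Pelagos at 4% − 2% = 2 points a year.
At that relative rate the gap halves every 70/2 ≈ 35.00 years.
A 2× gap closes after 1 halving: 1 × 35.00 ≈ 35 years.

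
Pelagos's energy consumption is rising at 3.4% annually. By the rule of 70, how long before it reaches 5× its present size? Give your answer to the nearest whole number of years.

At 3.4% it doubles every 70/3.4 ≈ 20.59 years.
Reaching 5× takes log₂(5) ≈ 2.32 doublings.
2.32 × 20.59 ≈ 48 years.

roughly 48 years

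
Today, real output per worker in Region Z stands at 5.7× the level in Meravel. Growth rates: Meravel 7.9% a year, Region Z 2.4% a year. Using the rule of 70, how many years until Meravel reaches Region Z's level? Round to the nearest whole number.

≈ 32 years

What matters is the difference: 5.5 pp.
Rule of 70 on the gap: the ratio halves every 70/5.5 ≈ 12.73 years.
A 5.7× gap takes log₂(5.7) ≈ 2.51 halvings to close: 2.51 × 12.73 ≈ 32 years.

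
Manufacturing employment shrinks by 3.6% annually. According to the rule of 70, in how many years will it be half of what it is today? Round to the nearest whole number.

The rule works in reverse for decay: 70/3.6 ≈ 19.44 years to halve.

19 years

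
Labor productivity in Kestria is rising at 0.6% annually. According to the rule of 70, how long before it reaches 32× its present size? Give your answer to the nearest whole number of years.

One doubling takes 70/0.6 = 116.67 years.
Getting to 32× needs 5 doublings: 5 × 116.67 ≈ 583 years.

≈ 583 years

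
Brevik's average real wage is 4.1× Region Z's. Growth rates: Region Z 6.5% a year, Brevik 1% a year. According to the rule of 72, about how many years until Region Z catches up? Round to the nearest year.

approximately 27 years

What matters is the difference: 5.5 pp.
Rule of 72 on the gap: the ratio halves every 72/5.5 ≈ 13.09 years.
A 4.1× gap takes log₂(4.1) ≈ 2.04 halvings to close: 2.04 × 13.09 ≈ 27 years.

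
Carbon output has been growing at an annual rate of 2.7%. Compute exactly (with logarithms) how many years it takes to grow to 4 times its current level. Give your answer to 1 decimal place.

t = ln(4) / ln(1 + 0.027) = 1.3863 / 0.026642 ≈ 52.03.

52.0 years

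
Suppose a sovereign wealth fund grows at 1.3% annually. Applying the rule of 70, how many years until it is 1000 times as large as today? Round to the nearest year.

about 537 years

Doubling time ≈ 70/1.3 = 53.85 years.
1000× is log₂ 1000 ≈ 9.97 doublings, so ≈ 9.97 × 53.85 = 537 years.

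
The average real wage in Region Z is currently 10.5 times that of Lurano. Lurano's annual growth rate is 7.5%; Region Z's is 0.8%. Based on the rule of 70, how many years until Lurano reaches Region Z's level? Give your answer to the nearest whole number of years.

around 35 years

Lurano gains on Region Z at 7.5% − 0.8% = 6.7 points a year.
At that relative rate the gap halves every 70/6.7 ≈ 10.45 years.
A 10.5 times gap takes log₂(10.5) ≈ 3.39 halvings to close: 3.39 × 10.45 ≈ 35 years.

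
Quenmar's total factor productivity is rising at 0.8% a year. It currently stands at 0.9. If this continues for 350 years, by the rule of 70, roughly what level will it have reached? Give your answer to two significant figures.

roughly 14

It doubles every 70/0.8 ≈ 87.50 years, so 350 years is 4.00 doublings.
2^4.00 ≈ 16.00; 0.9 × 16.00 ≈ 14.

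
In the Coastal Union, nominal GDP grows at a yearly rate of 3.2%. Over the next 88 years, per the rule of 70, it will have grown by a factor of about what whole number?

Doubling time ≈ 70/3.2 = 21.88 years.
88/21.88 ≈ 4 doublings, so about 2^4 = 16×.

roughly 16 times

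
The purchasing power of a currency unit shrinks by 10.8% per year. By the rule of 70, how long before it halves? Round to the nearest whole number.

≈ 6 years

The rule works in reverse for decay: 70/10.8 ≈ 6.48 years to halve.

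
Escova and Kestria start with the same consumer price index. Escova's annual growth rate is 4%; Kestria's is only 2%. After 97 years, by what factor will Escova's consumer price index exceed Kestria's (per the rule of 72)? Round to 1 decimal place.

Escova pulls ahead at 2 pp per year, so the ratio doubles every 72/2 ≈ 36.00 years.
In 97 years that's 2.69 doublings: 2^2.69 ≈ 6.5.

about 6.5 times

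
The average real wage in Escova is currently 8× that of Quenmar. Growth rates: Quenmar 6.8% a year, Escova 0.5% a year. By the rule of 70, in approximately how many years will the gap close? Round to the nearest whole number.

approximately 33 years

What matters is the difference: 6.3 pp.
Rule of 70 on the gap: the ratio halves every 70/6.3 ≈ 11.11 years.
An 8× gap closes after 3 halvings: 3 × 11.11 ≈ 33 years.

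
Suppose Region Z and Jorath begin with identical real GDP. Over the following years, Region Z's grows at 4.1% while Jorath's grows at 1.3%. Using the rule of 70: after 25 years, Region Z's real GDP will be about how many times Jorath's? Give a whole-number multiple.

Only the 2.8-point difference matters.
70/2.8 ≈ 25.00 years per doubling of the ratio; 25 years gives 1.00 doublings, so ≈ 2×.

≈ 2 times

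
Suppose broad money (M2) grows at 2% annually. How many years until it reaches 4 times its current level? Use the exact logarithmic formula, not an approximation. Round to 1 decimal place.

t = ln(4) / ln(1 + 0.02) = 1.3863 / 0.019803 ≈ 70.00.

70.0 years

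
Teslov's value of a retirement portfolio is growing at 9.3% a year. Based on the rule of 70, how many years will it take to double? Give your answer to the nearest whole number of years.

At 9.3%, doubling takes about 70/9.3 = 7.53 years.

≈ 8 years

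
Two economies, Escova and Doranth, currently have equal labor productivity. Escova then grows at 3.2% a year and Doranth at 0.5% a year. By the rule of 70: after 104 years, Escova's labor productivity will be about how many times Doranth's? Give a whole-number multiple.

Escova pulls ahead at 2.7 pp per year, so the ratio doubles every 70/2.7 ≈ 25.93 years.
In 104 years that's 4.01 doublings: 2^4.01 ≈ 16.

around 16 times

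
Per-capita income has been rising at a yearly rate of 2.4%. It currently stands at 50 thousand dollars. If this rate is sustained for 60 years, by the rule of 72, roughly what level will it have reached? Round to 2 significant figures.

200 thousand dollars

It doubles every 72/2.4 ≈ 30.00 years, so 60 years is 2.00 doublings.
2^2.00 ≈ 4.00; 50 × 4.00 ≈ 200 thousand dollars.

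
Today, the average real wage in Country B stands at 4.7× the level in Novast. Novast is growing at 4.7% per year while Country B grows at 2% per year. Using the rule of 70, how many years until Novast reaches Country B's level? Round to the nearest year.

≈ 58 years

The growth-rate gap is 4.7% − 2% = 2.7 percentage points.
So the ratio between them halves every 70/2.7 ≈ 25.93 years.
A 4.7× gap takes log₂(4.7) ≈ 2.23 halvings to close: 2.23 × 25.93 ≈ 58 years.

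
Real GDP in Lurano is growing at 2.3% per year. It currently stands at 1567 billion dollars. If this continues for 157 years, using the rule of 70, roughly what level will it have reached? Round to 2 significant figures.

around 56000 billion dollars

It doubles every 70/2.3 ≈ 30.43 years, so 157 years is 5.16 doublings.
2^5.16 ≈ 35.75; 1567 × 35.75 ≈ 56000 billion dollars.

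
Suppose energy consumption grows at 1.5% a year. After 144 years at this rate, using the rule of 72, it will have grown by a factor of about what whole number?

8 times

Doubling time ≈ 72/1.5 = 48.00 years.
144/48.00 ≈ 3 doublings, so about 2^3 = 8×.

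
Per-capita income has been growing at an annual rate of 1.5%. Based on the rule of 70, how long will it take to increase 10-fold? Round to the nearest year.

155 years

At 1.5% it doubles every 70/1.5 ≈ 46.67 years.
10× is log₂ 10 ≈ 3.32 doublings, so ≈ 3.32 × 46.67 = 155 years.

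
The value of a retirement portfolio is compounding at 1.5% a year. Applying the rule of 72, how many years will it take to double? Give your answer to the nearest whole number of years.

about 48 years

Doubling time ≈ 72 / 1.5 = 48.00 years.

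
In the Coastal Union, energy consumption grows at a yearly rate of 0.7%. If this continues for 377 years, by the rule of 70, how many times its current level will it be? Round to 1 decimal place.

Doubling time ≈ 70/0.7 = 100.00 years.
377 years / 100.00 ≈ 3.77 doublings → factor 2^3.77 ≈ 13.6.

around 13.6 times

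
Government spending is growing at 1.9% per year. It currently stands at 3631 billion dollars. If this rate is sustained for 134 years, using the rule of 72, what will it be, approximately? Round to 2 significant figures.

about 42000 billion dollars

It doubles every 72/1.9 ≈ 37.89 years, so 134 years is 3.54 doublings.
2^3.54 ≈ 11.63; 3631 × 11.63 ≈ 42000 billion dollars.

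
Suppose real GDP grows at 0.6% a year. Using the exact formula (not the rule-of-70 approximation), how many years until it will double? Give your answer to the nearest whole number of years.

t = ln(2) / ln(1 + 0.006) = 0.6931 / 0.005982 ≈ 115.86.
≈ 116 years.

116 years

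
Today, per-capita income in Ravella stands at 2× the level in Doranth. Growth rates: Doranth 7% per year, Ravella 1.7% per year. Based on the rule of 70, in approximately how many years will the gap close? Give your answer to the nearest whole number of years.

around 13 years

Doranth gains on Ravella at 7% − 1.7% = 5.3 points a year.
At that relative rate the gap halves every 70/5.3 ≈ 13.21 years.
A 2× gap closes after 1 halving: 1 × 13.21 ≈ 13 years.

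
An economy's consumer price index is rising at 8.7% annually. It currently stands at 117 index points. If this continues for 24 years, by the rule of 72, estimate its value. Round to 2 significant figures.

roughly 870 index points

Doubling time ≈ 72/8.7 = 8.28 years.
24 years is 24/8.28 ≈ 2.90 doublings, a factor of 2^2.90 ≈ 7.46.
117 × 7.46 ≈ 870 index points.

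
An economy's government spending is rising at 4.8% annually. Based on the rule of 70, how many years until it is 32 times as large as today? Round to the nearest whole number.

At 4.8% it doubles every 70/4.8 ≈ 14.58 years.
Getting to 32× needs 5 doublings: 5 × 14.58 ≈ 73 years.

around 73 years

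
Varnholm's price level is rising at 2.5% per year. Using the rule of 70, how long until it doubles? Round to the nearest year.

At 2.5%, doubling takes about 70/2.5 = 28.00 years.

roughly 28 years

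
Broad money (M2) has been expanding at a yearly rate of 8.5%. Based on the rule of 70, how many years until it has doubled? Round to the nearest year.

8 years

Doubling time ≈ 70 / 8.5 = 8.24 years.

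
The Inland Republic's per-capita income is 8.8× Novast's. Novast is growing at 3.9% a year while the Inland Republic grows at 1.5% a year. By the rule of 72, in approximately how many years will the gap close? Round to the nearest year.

Novast gains on the Inland Republic at 3.9% − 1.5% = 2.4 points a year.
At that relative rate the gap halves every 72/2.4 ≈ 30.00 years.
An 8.8× gap takes log₂(8.8) ≈ 3.14 halvings to close: 3.14 × 30.00 ≈ 94 years.

roughly 94 years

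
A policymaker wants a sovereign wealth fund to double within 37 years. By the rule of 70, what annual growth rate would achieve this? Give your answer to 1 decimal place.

70 / 37 ≈ 1.89, so about 1.9% a year.

roughly 1.9% a year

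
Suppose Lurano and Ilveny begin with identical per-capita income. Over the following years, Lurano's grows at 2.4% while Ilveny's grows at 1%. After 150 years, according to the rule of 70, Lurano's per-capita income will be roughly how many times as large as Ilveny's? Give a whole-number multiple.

8 times

Only the 1.4-point difference matters.
70/1.4 ≈ 50.00 years per doubling of the ratio; 150 years gives 3.00 doublings, so ≈ 8×.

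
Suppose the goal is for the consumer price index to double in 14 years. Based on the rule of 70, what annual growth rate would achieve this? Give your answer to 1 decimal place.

70 / 14 ≈ 5.00, so about 5.0% annually.

about 5.0% annually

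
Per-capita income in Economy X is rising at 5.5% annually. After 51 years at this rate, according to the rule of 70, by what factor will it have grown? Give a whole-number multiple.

At 5.5% one doubling takes ≈ 12.73 years; 51 years is 4 of them, so ×16.

16 times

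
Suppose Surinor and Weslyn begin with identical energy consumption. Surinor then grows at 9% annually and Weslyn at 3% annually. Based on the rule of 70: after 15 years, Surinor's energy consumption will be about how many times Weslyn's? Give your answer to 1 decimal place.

around 2.4 times

Surinor pulls ahead at 6 pp per year, so the ratio doubles every 70/6 ≈ 11.67 years.
In 15 years that's 1.29 doublings: 2^1.29 ≈ 2.4.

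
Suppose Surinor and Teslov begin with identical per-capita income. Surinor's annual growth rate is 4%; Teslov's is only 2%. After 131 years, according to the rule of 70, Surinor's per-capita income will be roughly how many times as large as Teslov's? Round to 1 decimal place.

Only the 2-point difference matters.
70/2 ≈ 35.00 years per doubling of the ratio; 131 years gives 3.74 doublings, so ≈ 13.4×.

13.4 times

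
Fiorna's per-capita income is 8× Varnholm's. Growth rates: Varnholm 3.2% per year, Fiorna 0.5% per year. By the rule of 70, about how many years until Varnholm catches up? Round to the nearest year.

about 78 years

What matters is the difference: 2.7 pp.
Rule of 70 on the gap: the ratio halves every 70/2.7 ≈ 25.93 years.
An 8× gap closes after 3 halvings: 3 × 25.93 ≈ 78 years.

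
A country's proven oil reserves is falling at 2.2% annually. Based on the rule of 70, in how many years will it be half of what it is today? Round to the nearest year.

32 years

Halving time ≈ 70 / 2.2 = 31.82 → 32 years.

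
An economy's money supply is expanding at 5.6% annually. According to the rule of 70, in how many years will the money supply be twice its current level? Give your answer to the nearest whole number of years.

13 years

70/5.6 ≈ 12.50, so it doubles roughly every 13 years.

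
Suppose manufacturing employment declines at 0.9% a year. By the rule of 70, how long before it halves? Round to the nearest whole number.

The rule works in reverse for decay: 70/0.9 ≈ 77.78 years to halve.

78 years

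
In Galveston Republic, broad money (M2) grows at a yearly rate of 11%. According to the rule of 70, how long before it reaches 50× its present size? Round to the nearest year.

One doubling takes 70/11 = 6.36 years.
Reaching 50× takes log₂(50) ≈ 5.64 doublings.
5.64 × 6.36 ≈ 36 years.

≈ 36 years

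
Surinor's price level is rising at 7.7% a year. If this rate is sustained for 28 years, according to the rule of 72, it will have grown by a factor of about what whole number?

8 times

72/7.7 ≈ 9.35 years per doubling.
28 years fits 3 doublings: 2^3 = 8.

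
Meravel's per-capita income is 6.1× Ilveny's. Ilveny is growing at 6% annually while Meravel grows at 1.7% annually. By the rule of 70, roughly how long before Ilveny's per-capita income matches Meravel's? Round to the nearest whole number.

42 years

The growth-rate gap is 6% − 1.7% = 4.3 percentage points.
So the ratio between them halves every 70/4.3 ≈ 16.28 years.
A 6.1× gap takes log₂(6.1) ≈ 2.61 halvings to close: 2.61 × 16.28 ≈ 42 years.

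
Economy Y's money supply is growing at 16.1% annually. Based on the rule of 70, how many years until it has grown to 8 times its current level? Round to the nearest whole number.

approximately 13 years

At 16.1% it doubles every 70/16.1 ≈ 4.35 years.
8 = 2^3, so 3 doublings → 13 years.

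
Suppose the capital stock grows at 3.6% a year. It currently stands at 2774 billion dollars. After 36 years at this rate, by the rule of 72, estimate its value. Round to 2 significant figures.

about 9700 billion dollars

It doubles every 72/3.6 ≈ 20.00 years, so 36 years is 1.80 doublings.
2^1.80 ≈ 3.48; 2774 × 3.48 ≈ 9700 billion dollars.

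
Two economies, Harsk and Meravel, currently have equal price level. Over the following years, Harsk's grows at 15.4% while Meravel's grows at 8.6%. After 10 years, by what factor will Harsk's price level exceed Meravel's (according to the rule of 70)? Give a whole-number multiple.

roughly 2 times

Harsk pulls ahead at 6.8 pp per year, so the ratio doubles every 70/6.8 ≈ 10.29 years.
In 10 years that's 0.97 doublings: 2^0.97 ≈ 2.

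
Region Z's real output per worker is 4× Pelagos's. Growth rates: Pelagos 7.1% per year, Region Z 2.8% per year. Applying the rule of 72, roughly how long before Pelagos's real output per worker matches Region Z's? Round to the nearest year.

The growth-rate gap is 7.1% − 2.8% = 4.3 percentage points.
So the ratio between them halves every 72/4.3 ≈ 16.74 years.
A 4× gap closes after 2 halvings: 2 × 16.74 ≈ 33 years.

about 33 years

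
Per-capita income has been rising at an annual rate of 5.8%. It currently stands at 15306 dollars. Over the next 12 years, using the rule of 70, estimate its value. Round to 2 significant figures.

roughly 30000 dollars

Doubling time ≈ 70/5.8 = 12.07 years.
12 years is 12/12.07 ≈ 0.99 doublings, a factor of 2^0.99 ≈ 1.99.
15306 × 1.99 ≈ 30000 dollars.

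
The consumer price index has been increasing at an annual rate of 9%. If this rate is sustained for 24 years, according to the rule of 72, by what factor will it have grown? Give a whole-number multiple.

Doubling time ≈ 72/9 = 8.00 years.
24/8.00 ≈ 3 doublings, so about 2^3 = 8×.

roughly 8 times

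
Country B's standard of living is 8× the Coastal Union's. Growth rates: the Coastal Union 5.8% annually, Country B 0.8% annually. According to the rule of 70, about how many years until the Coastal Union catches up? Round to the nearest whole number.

roughly 42 years

What matters is the difference: 5 pp.
Rule of 70 on the gap: the ratio halves every 70/5 ≈ 14.00 years.
An 8× gap closes after 3 halvings: 3 × 14.00 ≈ 42 years.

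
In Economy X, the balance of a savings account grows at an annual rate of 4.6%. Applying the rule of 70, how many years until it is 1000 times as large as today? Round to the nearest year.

approximately 152 years

At 4.6% it doubles every 70/4.6 ≈ 15.22 years.
1000× is log₂ 1000 ≈ 9.97 doublings, so ≈ 9.97 × 15.22 = 152 years.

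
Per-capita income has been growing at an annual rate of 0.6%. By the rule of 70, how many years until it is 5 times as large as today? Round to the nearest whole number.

about 271 years

At 0.6% it doubles every 70/0.6 ≈ 116.67 years.
5× is log₂ 5 ≈ 2.32 doublings, so ≈ 2.32 × 116.67 = 271 years.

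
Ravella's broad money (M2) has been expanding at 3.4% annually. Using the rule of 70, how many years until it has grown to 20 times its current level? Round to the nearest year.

Doubling time ≈ 70/3.4 = 20.59 years.
Reaching 20× takes log₂(20) ≈ 4.32 doublings.
4.32 × 20.59 ≈ 89 years.

89 years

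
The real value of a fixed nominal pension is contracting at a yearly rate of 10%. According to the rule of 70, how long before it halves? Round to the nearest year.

7 years

The rule works in reverse for decay: 70/10 ≈ 7.00 years to halve.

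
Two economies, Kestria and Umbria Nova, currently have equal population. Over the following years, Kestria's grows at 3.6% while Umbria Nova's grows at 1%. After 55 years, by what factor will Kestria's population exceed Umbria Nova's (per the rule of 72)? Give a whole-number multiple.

Rate gap = 3.6% − 1% = 2.6 points.
The ratio doubles every 72/2.6 ≈ 27.69 years.
55/27.69 ≈ 1.99 doublings → ratio ≈ 2^1.99 ≈ 4.

≈ 4 times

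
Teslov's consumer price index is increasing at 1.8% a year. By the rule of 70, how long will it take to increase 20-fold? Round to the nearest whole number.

approximately 168 years

Doubling time ≈ 70/1.8 = 38.89 years.
Reaching 20× takes log₂(20) ≈ 4.32 doublings.
4.32 × 38.89 ≈ 168 years.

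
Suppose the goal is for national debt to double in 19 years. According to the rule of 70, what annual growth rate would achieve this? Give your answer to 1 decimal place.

approximately 3.7%

70 / 19 ≈ 3.68, so about 3.7% annually.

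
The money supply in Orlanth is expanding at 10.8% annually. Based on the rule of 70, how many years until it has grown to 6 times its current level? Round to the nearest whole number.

about 17 years

One doubling takes 70/10.8 = 6.48 years.
Reaching 6× takes log₂(6) ≈ 2.58 doublings.
2.58 × 6.48 ≈ 17 years.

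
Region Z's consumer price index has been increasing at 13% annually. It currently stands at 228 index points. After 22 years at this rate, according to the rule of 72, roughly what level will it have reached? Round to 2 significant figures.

around 3600 index points

It doubles every 72/13 ≈ 5.54 years, so 22 years is 3.97 doublings.
2^3.97 ≈ 15.67; 228 × 15.67 ≈ 3600 index points.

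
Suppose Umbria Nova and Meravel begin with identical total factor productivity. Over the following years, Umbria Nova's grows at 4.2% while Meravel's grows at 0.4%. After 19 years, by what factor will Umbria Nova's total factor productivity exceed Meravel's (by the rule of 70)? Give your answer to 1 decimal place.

Umbria Nova pulls ahead at 3.8 pp per year, so the ratio doubles every 70/3.8 ≈ 18.42 years.
In 19 years that's 1.03 doublings: 2^1.03 ≈ 2.0.

≈ 2.0 times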